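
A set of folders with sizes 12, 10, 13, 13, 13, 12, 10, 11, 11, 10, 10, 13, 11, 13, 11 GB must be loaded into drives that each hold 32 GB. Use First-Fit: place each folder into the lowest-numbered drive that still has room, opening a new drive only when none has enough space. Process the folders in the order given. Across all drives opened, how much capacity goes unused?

Put 12 GB in drive 1; 20 GB remain.
Put 10 GB in drive 1; 10 GB remain.
Put 13 GB in drive 2; 19 GB remain.
Put 13 GB in drive 2; 6 GB remain.
Put 13 GB in drive 3; 19 GB remain.
Put 12 GB in drive 3; 7 GB remain.
Put 10 GB in drive 1; 0 GB remain.
Put 11 GB in drive 4; 21 GB remain.
Put 11 GB in drive 4; 10 GB remain.
Put 10 GB in drive 4; 0 GB remain.
Put 10 GB in drive 5; 22 GB remain.
Put 13 GB in drive 5; 9 GB remain.
Put 11 GB in drive 6; 21 GB remain.
Put 13 GB in drive 6; 8 GB remain.
Put 11 GB in drive 7; 21 GB remain.
7 drives × 32 GB = 224 GB; used 173 GB; unused 51 GB.

51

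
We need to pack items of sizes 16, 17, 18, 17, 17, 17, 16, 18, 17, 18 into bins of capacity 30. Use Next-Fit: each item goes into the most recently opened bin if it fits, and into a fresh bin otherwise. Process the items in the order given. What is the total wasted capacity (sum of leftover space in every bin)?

bin 1: place 16, 14 left
bin 2: place 17, 13 left
bin 3: place 18, 12 left
bin 4: place 17, 13 left
bin 5: place 17, 13 left
bin 6: place 17, 13 left
bin 7: place 16, 14 left
bin 8: place 18, 12 left
bin 9: place 17, 13 left
bin 10: place 18, 12 left
10 bins × 30 = 300; used 171; unused 129.

129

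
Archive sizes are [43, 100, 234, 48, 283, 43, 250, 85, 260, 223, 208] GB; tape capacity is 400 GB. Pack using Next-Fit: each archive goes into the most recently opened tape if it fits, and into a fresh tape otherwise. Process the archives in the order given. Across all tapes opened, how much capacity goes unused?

tape 1: place 43 GB, 357 GB left
tape 1: place 100 GB, 257 GB left
tape 1: place 234 GB, 23 GB left
tape 2: place 48 GB, 352 GB left
tape 2: place 283 GB, 69 GB left
tape 2: place 43 GB, 26 GB left
tape 3: place 250 GB, 150 GB left
tape 3: place 85 GB, 65 GB left
tape 4: place 260 GB, 140 GB left
tape 5: place 223 GB, 177 GB left
tape 6: place 208 GB, 192 GB left
6 tapes × 400 GB = 2400 GB; used 1777 GB; unused 623 GB.

623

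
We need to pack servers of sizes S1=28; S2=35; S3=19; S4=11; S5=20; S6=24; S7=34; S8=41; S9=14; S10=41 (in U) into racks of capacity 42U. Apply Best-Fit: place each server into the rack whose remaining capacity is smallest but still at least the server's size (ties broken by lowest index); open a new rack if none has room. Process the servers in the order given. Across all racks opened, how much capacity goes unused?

Put S1 (28U) in rack 1; 14U remain.
Put S2 (35U) in rack 2; 7U remain.
Put S3 (19U) in rack 3; 23U remain.
Put S4 (11U) in rack 1; 3U remain.
Put S5 (20U) in rack 3; 3U remain.
Put S6 (24U) in rack 4; 18U remain.
Put S7 (34U) in rack 5; 8U remain.
Put S8 (41U) in rack 6; 1U remain.
Put S9 (14U) in rack 4; 4U remain.
Put S10 (41U) in rack 7; 1U remain.
7 racks × 42U = 294U; used 267U; unused 27U.

27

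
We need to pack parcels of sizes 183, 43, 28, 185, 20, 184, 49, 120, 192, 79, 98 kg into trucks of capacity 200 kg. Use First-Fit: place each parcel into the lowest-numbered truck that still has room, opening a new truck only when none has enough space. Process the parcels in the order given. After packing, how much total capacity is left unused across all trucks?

219

183 kg → truck 1 (remaining 17 kg)
43 kg → truck 2 (remaining 157 kg)
28 kg → truck 2 (remaining 129 kg)
185 kg → truck 3 (remaining 15 kg)
20 kg → truck 2 (remaining 109 kg)
184 kg → truck 4 (remaining 16 kg)
49 kg → truck 2 (remaining 60 kg)
120 kg → truck 5 (remaining 80 kg)
192 kg → truck 6 (remaining 8 kg)
79 kg → truck 5 (remaining 1 kg)
98 kg → truck 7 (remaining 102 kg)
7 trucks × 200 kg = 1400 kg; used 1181 kg; unused 219 kg.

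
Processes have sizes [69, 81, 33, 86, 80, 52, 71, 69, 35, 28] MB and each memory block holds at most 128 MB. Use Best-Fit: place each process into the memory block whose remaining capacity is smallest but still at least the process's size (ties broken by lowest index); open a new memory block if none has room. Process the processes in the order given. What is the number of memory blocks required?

memory block 1: place 69 MB, 59 MB left
memory block 2: place 81 MB, 47 MB left
memory block 2: place 33 MB, 14 MB left
memory block 3: place 86 MB, 42 MB left
memory block 4: place 80 MB, 48 MB left
memory block 1: place 52 MB, 7 MB left
memory block 5: place 71 MB, 57 MB left
memory block 6: place 69 MB, 59 MB left
memory block 3: place 35 MB, 7 MB left
memory block 4: place 28 MB, 20 MB left

6 memory blocks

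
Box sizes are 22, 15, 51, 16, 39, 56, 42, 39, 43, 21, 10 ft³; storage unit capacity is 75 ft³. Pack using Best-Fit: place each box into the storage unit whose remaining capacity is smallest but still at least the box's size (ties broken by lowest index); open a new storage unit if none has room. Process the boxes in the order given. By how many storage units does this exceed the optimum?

Best-Fit: [22,15] [51,16] [39] [56] [42] [39] [43,21,10] → 7 storage units.
6 boxes exceed 37.5 ft³ (half the capacity), and no two of those can share a storage unit, so at least 6 storage units are needed.
An optimal packing achieves that bound: [56,16] [51,22] [43,21,10] [42,15] [39] [39] → 6 storage units.
Excess: 7 − 6 = 1.

1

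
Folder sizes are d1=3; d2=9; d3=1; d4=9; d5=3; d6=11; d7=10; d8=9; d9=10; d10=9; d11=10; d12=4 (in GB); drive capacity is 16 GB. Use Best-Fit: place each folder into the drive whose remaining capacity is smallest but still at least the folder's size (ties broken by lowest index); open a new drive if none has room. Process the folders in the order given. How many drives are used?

Put d1 (3 GB) in drive 1; 13 GB remain.
Put d2 (9 GB) in drive 1; 4 GB remain.
Put d3 (1 GB) in drive 1; 3 GB remain.
Put d4 (9 GB) in drive 2; 7 GB remain.
Put d5 (3 GB) in drive 1; 0 GB remain.
Put d6 (11 GB) in drive 3; 5 GB remain.
Put d7 (10 GB) in drive 4; 6 GB remain.
Put d8 (9 GB) in drive 5; 7 GB remain.
Put d9 (10 GB) in drive 6; 6 GB remain.
Put d10 (9 GB) in drive 7; 7 GB remain.
Put d11 (10 GB) in drive 8; 6 GB remain.
Put d12 (4 GB) in drive 3; 1 GB remain.

8 drives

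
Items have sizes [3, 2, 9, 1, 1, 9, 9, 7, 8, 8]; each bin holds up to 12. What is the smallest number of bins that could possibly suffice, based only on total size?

Total size = 3 + 2 + 9 + 1 + 1 + 9 + 9 + 7 + 8 + 8 = 57.
⌈57 / 12⌉ = 5.

5 bins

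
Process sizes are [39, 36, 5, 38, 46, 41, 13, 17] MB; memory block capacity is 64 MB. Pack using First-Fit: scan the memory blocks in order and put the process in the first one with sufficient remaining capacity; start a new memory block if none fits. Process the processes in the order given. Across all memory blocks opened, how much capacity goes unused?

85

memory block 1: place 39 MB, 25 MB left
memory block 2: place 36 MB, 28 MB left
memory block 1: place 5 MB, 20 MB left
memory block 3: place 38 MB, 26 MB left
memory block 4: place 46 MB, 18 MB left
memory block 5: place 41 MB, 23 MB left
memory block 1: place 13 MB, 7 MB left
memory block 2: place 17 MB, 11 MB left
5 memory blocks × 64 MB = 320 MB; used 235 MB; unused 85 MB.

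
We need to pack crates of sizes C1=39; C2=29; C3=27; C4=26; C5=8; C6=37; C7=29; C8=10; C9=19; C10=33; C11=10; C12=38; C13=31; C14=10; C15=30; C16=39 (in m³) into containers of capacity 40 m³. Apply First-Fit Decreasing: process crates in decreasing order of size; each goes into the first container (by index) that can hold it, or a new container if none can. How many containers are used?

Sorted descending: 39, 39, 38, 37, 33, 31, 30, 29, 29, 27, 26, 19, 10, 10, 10, 8.
container 1: place 39 m³, 1 m³ left
container 2: place 39 m³, 1 m³ left
container 3: place 38 m³, 2 m³ left
container 4: place 37 m³, 3 m³ left
container 5: place 33 m³, 7 m³ left
container 6: place 31 m³, 9 m³ left
container 7: place 30 m³, 10 m³ left
container 8: place 29 m³, 11 m³ left
container 9: place 29 m³, 11 m³ left
container 10: place 27 m³, 13 m³ left
container 11: place 26 m³, 14 m³ left
container 12: place 19 m³, 21 m³ left
container 7: place 10 m³, 0 m³ left
container 8: place 10 m³, 1 m³ left
container 9: place 10 m³, 1 m³ left
container 6: place 8 m³, 1 m³ left
Final containers: [39] [39] [38] [37] [33] [31,8] [30,10] [29,10] [29,10] [27] [26] [19].

12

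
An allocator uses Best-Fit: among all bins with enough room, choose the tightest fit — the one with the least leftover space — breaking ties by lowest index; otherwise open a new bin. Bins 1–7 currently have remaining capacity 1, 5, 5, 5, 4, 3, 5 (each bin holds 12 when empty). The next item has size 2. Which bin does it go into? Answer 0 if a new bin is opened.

6

Bins with room: bin 2 (5), bin 3 (5), bin 4 (5), bin 5 (4), bin 6 (3), bin 7 (5).
Tightest fit is bin 6 with 3 free.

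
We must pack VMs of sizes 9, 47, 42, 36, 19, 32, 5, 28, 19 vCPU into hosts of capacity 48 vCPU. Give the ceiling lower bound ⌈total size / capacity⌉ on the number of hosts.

Total size = 9 + 47 + 42 + 36 + 19 + 32 + 5 + 28 + 19 = 237 vCPU.
⌈237 / 48⌉ = 5.

5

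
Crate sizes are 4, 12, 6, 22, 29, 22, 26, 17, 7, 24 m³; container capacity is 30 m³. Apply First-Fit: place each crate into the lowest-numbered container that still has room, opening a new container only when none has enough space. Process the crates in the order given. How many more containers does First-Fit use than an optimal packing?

1

First-Fit: [4,12,6,7] [22] [29] [22] [26] [17] [24] → 7 containers.
Total size 169 m³; any packing needs at least ⌈169/30⌉ = 6 containers.
An optimal packing achieves that bound: [29] [26,4] [24,6] [22,7] [22] [17,12] → 6 containers.
Excess: 7 − 6 = 1.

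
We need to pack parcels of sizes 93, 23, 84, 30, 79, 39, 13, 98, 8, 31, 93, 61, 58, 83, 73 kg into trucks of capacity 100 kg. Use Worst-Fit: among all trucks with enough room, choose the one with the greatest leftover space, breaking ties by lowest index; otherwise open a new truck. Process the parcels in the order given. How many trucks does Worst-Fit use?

93 kg → truck 1 (remaining 7 kg)
23 kg → truck 2 (remaining 77 kg)
84 kg → truck 3 (remaining 16 kg)
30 kg → truck 2 (remaining 47 kg)
79 kg → truck 4 (remaining 21 kg)
39 kg → truck 2 (remaining 8 kg)
13 kg → truck 4 (remaining 8 kg)
98 kg → truck 5 (remaining 2 kg)
8 kg → truck 3 (remaining 8 kg)
31 kg → truck 6 (remaining 69 kg)
93 kg → truck 7 (remaining 7 kg)
61 kg → truck 6 (remaining 8 kg)
58 kg → truck 8 (remaining 42 kg)
83 kg → truck 9 (remaining 17 kg)
73 kg → truck 10 (remaining 27 kg)
Final trucks: [93] [23,30,39] [84,8] [79,13] [98] [31,61] [93] [58] [83] [73].

10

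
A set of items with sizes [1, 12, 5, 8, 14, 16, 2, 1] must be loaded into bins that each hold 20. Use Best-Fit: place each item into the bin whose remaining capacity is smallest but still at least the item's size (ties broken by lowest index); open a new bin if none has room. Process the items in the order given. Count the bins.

4 bins

1 → bin 1 (remaining 19)
12 → bin 1 (remaining 7)
5 → bin 1 (remaining 2)
8 → bin 2 (remaining 12)
14 → bin 3 (remaining 6)
16 → bin 4 (remaining 4)
2 → bin 1 (remaining 0)
1 → bin 4 (remaining 3)
Final bins: [1,12,5,2] [8] [14] [16,1].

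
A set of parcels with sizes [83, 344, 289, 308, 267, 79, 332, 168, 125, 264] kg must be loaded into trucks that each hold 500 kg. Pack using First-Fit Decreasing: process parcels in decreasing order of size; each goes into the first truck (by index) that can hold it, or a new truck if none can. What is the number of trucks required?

6 trucks

Sorted descending: 344, 332, 308, 289, 267, 264, 168, 125, 83, 79.
344 kg → truck 1 (remaining 156 kg)
332 kg → truck 2 (remaining 168 kg)
308 kg → truck 3 (remaining 192 kg)
289 kg → truck 4 (remaining 211 kg)
267 kg → truck 5 (remaining 233 kg)
264 kg → truck 6 (remaining 236 kg)
168 kg → truck 2 (remaining 0 kg)
125 kg → truck 1 (remaining 31 kg)
83 kg → truck 3 (remaining 109 kg)
79 kg → truck 3 (remaining 30 kg)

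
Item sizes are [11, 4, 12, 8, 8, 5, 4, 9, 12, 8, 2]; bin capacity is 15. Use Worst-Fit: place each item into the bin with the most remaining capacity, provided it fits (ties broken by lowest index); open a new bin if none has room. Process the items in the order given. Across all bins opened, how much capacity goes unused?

22

bin 1: place 11, 4 left
bin 1: place 4, 0 left
bin 2: place 12, 3 left
bin 3: place 8, 7 left
bin 4: place 8, 7 left
bin 3: place 5, 2 left
bin 4: place 4, 3 left
bin 5: place 9, 6 left
bin 6: place 12, 3 left
bin 7: place 8, 7 left
bin 7: place 2, 5 left
7 bins × 15 = 105; used 83; unused 22.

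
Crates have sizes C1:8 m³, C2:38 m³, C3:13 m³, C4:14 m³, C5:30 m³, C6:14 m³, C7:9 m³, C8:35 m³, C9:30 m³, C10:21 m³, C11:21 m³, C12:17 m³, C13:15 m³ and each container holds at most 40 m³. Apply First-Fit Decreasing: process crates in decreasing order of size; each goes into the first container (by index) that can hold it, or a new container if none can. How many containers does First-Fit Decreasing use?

Sorted descending: 38, 35, 30, 30, 21, 21, 17, 15, 14, 14, 13, 9, 8.
Put 38 m³ in container 1; 2 m³ remain.
Put 35 m³ in container 2; 5 m³ remain.
Put 30 m³ in container 3; 10 m³ remain.
Put 30 m³ in container 4; 10 m³ remain.
Put 21 m³ in container 5; 19 m³ remain.
Put 21 m³ in container 6; 19 m³ remain.
Put 17 m³ in container 5; 2 m³ remain.
Put 15 m³ in container 6; 4 m³ remain.
Put 14 m³ in container 7; 26 m³ remain.
Put 14 m³ in container 7; 12 m³ remain.
Put 13 m³ in container 8; 27 m³ remain.
Put 9 m³ in container 3; 1 m³ remain.
Put 8 m³ in container 4; 2 m³ remain.
Final containers: [38] [35] [30,9] [30,8] [21,17] [21,15] [14,14] [13].

8 containers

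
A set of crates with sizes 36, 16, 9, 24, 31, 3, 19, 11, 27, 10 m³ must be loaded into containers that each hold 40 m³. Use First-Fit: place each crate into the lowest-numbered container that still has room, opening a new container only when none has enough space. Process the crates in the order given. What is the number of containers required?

36 m³ → container 1 (remaining 4 m³)
16 m³ → container 2 (remaining 24 m³)
9 m³ → container 2 (remaining 15 m³)
24 m³ → container 3 (remaining 16 m³)
31 m³ → container 4 (remaining 9 m³)
3 m³ → container 1 (remaining 1 m³)
19 m³ → container 5 (remaining 21 m³)
11 m³ → container 2 (remaining 4 m³)
27 m³ → container 6 (remaining 13 m³)
10 m³ → container 3 (remaining 6 m³)

6 containers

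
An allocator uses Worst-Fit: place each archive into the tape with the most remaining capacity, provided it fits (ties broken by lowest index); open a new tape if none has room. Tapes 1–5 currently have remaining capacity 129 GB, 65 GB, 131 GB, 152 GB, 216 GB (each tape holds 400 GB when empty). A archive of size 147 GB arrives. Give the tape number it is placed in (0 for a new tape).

5

Tapes with room: tape 4 (152 GB), tape 5 (216 GB).
Most room is tape 5 with 216 GB free.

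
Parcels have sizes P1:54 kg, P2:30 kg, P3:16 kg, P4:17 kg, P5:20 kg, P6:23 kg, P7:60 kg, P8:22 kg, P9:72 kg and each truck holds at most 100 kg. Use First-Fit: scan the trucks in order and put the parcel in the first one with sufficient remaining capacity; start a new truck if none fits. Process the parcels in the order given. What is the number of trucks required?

P1 (54 kg) → truck 1 (remaining 46 kg)
P2 (30 kg) → truck 1 (remaining 16 kg)
P3 (16 kg) → truck 1 (remaining 0 kg)
P4 (17 kg) → truck 2 (remaining 83 kg)
P5 (20 kg) → truck 2 (remaining 63 kg)
P6 (23 kg) → truck 2 (remaining 40 kg)
P7 (60 kg) → truck 3 (remaining 40 kg)
P8 (22 kg) → truck 2 (remaining 18 kg)
P9 (72 kg) → truck 4 (remaining 28 kg)

4 trucks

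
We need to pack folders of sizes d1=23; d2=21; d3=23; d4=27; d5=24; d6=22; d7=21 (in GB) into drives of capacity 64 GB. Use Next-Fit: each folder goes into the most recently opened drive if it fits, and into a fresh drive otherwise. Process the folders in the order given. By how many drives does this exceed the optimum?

1

Next-Fit: [23,21] [23,27] [24,22] [21] → 4 drives.
Total size 161 GB; any packing needs at least ⌈161/64⌉ = 3 drives.
An optimal packing achieves that bound: [27,24] [23,23] [22,21,21] → 3 drives.
Excess: 4 − 3 = 1.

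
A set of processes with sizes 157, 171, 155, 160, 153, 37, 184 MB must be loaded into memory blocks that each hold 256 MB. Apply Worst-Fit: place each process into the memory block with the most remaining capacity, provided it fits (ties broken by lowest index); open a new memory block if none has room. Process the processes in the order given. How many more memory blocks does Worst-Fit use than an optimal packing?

Worst-Fit: [157] [171] [155] [160] [153,37] [184] → 6 memory blocks.
6 processes exceed 128 MB (half the capacity), and no two of those can share a memory block, so at least 6 memory blocks are needed.
So 6 is already optimal.

0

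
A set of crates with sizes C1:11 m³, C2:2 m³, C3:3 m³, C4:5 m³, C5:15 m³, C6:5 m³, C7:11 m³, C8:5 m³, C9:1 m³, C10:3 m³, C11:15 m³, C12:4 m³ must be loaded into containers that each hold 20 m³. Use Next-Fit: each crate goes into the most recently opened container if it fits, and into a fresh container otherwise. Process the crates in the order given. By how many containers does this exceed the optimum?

Next-Fit: [11,2,3] [5,15] [5,11] [5,1,3] [15,4] → 5 containers.
Total size 80 m³; any packing needs at least ⌈80/20⌉ = 4 containers.
An optimal packing achieves that bound: [15,5] [15,5] [11,5,4] [11,3,3,2,1] → 4 containers.
Excess: 5 − 4 = 1.

1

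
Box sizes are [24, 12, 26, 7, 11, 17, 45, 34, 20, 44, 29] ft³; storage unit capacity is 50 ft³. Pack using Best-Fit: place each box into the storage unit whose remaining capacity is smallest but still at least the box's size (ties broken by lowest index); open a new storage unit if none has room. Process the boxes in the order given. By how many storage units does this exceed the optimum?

Best-Fit: [24,12,7] [26,11] [17,20] [45] [34] [44] [29] → 7 storage units.
Total size 269 ft³; any packing needs at least ⌈269/50⌉ = 6 storage units.
An optimal packing achieves that bound: [45] [44] [34,12] [29,20] [26,24] [17,11,7] → 6 storage units.
Excess: 7 − 6 = 1.

1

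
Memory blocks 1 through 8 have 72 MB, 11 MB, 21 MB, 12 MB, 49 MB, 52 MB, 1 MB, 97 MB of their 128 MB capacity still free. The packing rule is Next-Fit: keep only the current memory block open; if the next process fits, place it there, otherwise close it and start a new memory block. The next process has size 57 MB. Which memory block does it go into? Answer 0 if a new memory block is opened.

Next-Fit only looks at memory block 8, which has 97 MB free.
57 MB fits there.

8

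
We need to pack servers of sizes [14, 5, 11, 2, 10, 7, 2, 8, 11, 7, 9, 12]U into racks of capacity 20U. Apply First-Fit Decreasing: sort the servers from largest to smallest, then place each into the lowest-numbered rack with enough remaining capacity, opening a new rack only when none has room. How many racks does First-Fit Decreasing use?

5

Sorted descending: 14, 12, 11, 11, 10, 9, 8, 7, 7, 5, 2, 2.
14U → rack 1 (remaining 6U)
12U → rack 2 (remaining 8U)
11U → rack 3 (remaining 9U)
11U → rack 4 (remaining 9U)
10U → rack 5 (remaining 10U)
9U → rack 3 (remaining 0U)
8U → rack 2 (remaining 0U)
7U → rack 4 (remaining 2U)
7U → rack 5 (remaining 3U)
5U → rack 1 (remaining 1U)
2U → rack 4 (remaining 0U)
2U → rack 5 (remaining 1U)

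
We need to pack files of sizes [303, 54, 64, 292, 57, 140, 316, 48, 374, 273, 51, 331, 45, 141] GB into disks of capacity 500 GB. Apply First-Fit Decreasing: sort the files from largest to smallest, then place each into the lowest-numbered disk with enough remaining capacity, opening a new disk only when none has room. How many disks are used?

Sorted descending: 374, 331, 316, 303, 292, 273, 141, 140, 64, 57, 54, 51, 48, 45.
disk 1: place 374 GB, 126 GB left
disk 2: place 331 GB, 169 GB left
disk 3: place 316 GB, 184 GB left
disk 4: place 303 GB, 197 GB left
disk 5: place 292 GB, 208 GB left
disk 6: place 273 GB, 227 GB left
disk 2: place 141 GB, 28 GB left
disk 3: place 140 GB, 44 GB left
disk 1: place 64 GB, 62 GB left
disk 1: place 57 GB, 5 GB left
disk 4: place 54 GB, 143 GB left
disk 4: place 51 GB, 92 GB left
disk 4: place 48 GB, 44 GB left
disk 5: place 45 GB, 163 GB left

6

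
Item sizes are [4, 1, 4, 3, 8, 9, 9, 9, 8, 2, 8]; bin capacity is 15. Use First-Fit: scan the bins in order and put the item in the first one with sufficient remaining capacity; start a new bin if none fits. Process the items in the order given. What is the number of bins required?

4 → bin 1 (remaining 11)
1 → bin 1 (remaining 10)
4 → bin 1 (remaining 6)
3 → bin 1 (remaining 3)
8 → bin 2 (remaining 7)
9 → bin 3 (remaining 6)
9 → bin 4 (remaining 6)
9 → bin 5 (remaining 6)
8 → bin 6 (remaining 7)
2 → bin 1 (remaining 1)
8 → bin 7 (remaining 7)

7 bins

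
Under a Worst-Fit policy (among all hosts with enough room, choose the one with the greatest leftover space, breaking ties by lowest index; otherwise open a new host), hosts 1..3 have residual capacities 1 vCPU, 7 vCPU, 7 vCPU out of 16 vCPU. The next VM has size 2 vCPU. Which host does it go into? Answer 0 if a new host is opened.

2

Hosts with room: host 2 (7 vCPU), host 3 (7 vCPU).
Most room is host 2 with 7 vCPU free.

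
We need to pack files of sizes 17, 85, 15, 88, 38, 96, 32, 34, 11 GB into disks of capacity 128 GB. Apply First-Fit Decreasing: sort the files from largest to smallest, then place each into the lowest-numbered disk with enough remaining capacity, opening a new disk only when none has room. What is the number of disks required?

4 disks

Sorted descending: 96, 88, 85, 38, 34, 32, 17, 15, 11.
96 GB → disk 1 (remaining 32 GB)
88 GB → disk 2 (remaining 40 GB)
85 GB → disk 3 (remaining 43 GB)
38 GB → disk 2 (remaining 2 GB)
34 GB → disk 3 (remaining 9 GB)
32 GB → disk 1 (remaining 0 GB)
17 GB → disk 4 (remaining 111 GB)
15 GB → disk 4 (remaining 96 GB)
11 GB → disk 4 (remaining 85 GB)
Final disks: [96,32] [88,38] [85,34] [17,15,11].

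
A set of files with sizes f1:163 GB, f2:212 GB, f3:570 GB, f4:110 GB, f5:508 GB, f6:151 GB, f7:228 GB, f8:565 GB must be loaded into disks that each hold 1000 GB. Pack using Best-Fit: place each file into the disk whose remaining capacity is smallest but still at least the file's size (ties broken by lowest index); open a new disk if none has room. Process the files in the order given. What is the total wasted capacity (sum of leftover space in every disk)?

f1 (163 GB) → disk 1 (remaining 837 GB)
f2 (212 GB) → disk 1 (remaining 625 GB)
f3 (570 GB) → disk 1 (remaining 55 GB)
f4 (110 GB) → disk 2 (remaining 890 GB)
f5 (508 GB) → disk 2 (remaining 382 GB)
f6 (151 GB) → disk 2 (remaining 231 GB)
f7 (228 GB) → disk 2 (remaining 3 GB)
f8 (565 GB) → disk 3 (remaining 435 GB)
3 disks × 1000 GB = 3000 GB; used 2507 GB; unused 493 GB.

493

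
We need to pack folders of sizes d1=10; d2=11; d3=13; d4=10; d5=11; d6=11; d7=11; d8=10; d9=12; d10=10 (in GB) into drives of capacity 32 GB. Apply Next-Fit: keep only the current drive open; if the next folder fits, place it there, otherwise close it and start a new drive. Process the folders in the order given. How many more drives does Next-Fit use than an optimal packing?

Next-Fit: [10,11] [13,10] [11,11] [11,10] [12,10] → 5 drives.
Total size 109 GB; any packing needs at least ⌈109/32⌉ = 4 drives.
An optimal packing achieves that bound: [13,12] [11,11,10] [11,11,10] [10,10] → 4 drives.
Excess: 5 − 4 = 1.

1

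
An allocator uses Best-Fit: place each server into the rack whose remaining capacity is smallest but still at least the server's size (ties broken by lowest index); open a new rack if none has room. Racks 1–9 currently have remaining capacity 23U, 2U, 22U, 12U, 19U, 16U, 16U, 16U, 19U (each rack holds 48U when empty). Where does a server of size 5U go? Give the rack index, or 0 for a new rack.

4

Racks with room: rack 1 (23U), rack 3 (22U), rack 4 (12U), rack 5 (19U), rack 6 (16U), rack 7 (16U), rack 8 (16U), rack 9 (19U).
Tightest fit is rack 4 with 12U free.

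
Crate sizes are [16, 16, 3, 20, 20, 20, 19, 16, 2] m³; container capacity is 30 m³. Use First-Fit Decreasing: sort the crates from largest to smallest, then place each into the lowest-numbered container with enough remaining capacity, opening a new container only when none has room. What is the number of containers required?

7 containers

Sorted descending: 20, 20, 20, 19, 16, 16, 16, 3, 2.
container 1: place 20 m³, 10 m³ left
container 2: place 20 m³, 10 m³ left
container 3: place 20 m³, 10 m³ left
container 4: place 19 m³, 11 m³ left
container 5: place 16 m³, 14 m³ left
container 6: place 16 m³, 14 m³ left
container 7: place 16 m³, 14 m³ left
container 1: place 3 m³, 7 m³ left
container 1: place 2 m³, 5 m³ left
Final containers: [20,3,2] [20] [20] [19] [16] [16] [16].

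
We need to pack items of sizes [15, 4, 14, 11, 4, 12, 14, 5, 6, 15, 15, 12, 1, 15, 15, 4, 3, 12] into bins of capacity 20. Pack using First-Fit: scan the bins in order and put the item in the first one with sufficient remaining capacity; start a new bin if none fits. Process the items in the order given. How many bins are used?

11

bin 1: place 15, 5 left
bin 1: place 4, 1 left
bin 2: place 14, 6 left
bin 3: place 11, 9 left
bin 2: place 4, 2 left
bin 4: place 12, 8 left
bin 5: place 14, 6 left
bin 3: place 5, 4 left
bin 4: place 6, 2 left
bin 6: place 15, 5 left
bin 7: place 15, 5 left
bin 8: place 12, 8 left
bin 1: place 1, 0 left
bin 9: place 15, 5 left
bin 10: place 15, 5 left
bin 3: place 4, 0 left
bin 5: place 3, 3 left
bin 11: place 12, 8 left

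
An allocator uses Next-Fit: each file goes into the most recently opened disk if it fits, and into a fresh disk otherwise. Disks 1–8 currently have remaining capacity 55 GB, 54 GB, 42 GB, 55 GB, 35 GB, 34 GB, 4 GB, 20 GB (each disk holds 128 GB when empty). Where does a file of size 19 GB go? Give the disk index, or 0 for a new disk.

Next-Fit only looks at disk 8, which has 20 GB free.
19 GB fits there.

8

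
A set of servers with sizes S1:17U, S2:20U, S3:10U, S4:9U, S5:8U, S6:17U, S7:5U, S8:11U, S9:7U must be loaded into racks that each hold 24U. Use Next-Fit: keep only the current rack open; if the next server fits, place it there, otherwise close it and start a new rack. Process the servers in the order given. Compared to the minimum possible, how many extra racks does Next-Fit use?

Next-Fit: [17] [20] [10,9] [8] [17,5] [11,7] → 6 racks.
Total size 104U; any packing needs at least ⌈104/24⌉ = 5 racks.
An optimal packing achieves that bound: [20] [17,7] [17,5] [11,10] [9,8] → 5 racks.
Excess: 6 − 5 = 1.

1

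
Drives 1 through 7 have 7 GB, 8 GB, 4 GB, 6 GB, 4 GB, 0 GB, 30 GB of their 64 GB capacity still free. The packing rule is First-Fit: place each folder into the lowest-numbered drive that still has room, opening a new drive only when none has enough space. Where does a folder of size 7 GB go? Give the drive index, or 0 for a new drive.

1

Drives with room: drive 1 (7 GB), drive 2 (8 GB), drive 7 (30 GB).
The first with room is drive 1.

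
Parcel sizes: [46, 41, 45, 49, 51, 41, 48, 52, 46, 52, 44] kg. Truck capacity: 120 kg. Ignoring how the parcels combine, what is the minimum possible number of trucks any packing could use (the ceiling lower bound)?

Total size = 46 + 41 + 45 + 49 + 51 + 41 + 48 + 52 + 46 + 52 + 44 = 515 kg.
⌈515 / 120⌉ = 5.

5 trucks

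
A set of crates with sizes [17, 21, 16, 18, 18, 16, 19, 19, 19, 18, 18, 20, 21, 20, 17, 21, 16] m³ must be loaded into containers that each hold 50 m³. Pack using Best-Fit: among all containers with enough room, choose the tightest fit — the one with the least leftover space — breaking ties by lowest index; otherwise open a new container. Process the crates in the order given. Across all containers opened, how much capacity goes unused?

86

Put 17 m³ in container 1; 33 m³ remain.
Put 21 m³ in container 1; 12 m³ remain.
Put 16 m³ in container 2; 34 m³ remain.
Put 18 m³ in container 2; 16 m³ remain.
Put 18 m³ in container 3; 32 m³ remain.
Put 16 m³ in container 2; 0 m³ remain.
Put 19 m³ in container 3; 13 m³ remain.
Put 19 m³ in container 4; 31 m³ remain.
Put 19 m³ in container 4; 12 m³ remain.
Put 18 m³ in container 5; 32 m³ remain.
Put 18 m³ in container 5; 14 m³ remain.
Put 20 m³ in container 6; 30 m³ remain.
Put 21 m³ in container 6; 9 m³ remain.
Put 20 m³ in container 7; 30 m³ remain.
Put 17 m³ in container 7; 13 m³ remain.
Put 21 m³ in container 8; 29 m³ remain.
Put 16 m³ in container 8; 13 m³ remain.
8 containers × 50 m³ = 400 m³; used 314 m³; unused 86 m³.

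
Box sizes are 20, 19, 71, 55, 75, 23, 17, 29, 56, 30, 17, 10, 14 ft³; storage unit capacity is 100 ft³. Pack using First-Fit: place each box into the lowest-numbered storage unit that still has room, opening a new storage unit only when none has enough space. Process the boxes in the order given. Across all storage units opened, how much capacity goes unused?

64

20 ft³ → storage unit 1 (remaining 80 ft³)
19 ft³ → storage unit 1 (remaining 61 ft³)
71 ft³ → storage unit 2 (remaining 29 ft³)
55 ft³ → storage unit 1 (remaining 6 ft³)
75 ft³ → storage unit 3 (remaining 25 ft³)
23 ft³ → storage unit 2 (remaining 6 ft³)
17 ft³ → storage unit 3 (remaining 8 ft³)
29 ft³ → storage unit 4 (remaining 71 ft³)
56 ft³ → storage unit 4 (remaining 15 ft³)
30 ft³ → storage unit 5 (remaining 70 ft³)
17 ft³ → storage unit 5 (remaining 53 ft³)
10 ft³ → storage unit 4 (remaining 5 ft³)
14 ft³ → storage unit 5 (remaining 39 ft³)
5 storage units × 100 ft³ = 500 ft³; used 436 ft³; unused 64 ft³.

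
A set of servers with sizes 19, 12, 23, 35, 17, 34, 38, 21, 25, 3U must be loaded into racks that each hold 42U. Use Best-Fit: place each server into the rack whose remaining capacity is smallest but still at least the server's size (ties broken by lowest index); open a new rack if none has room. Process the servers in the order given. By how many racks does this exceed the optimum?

Best-Fit: [19,12] [23,17] [35] [34] [38,3] [21] [25] → 7 racks.
Total size 227U; any packing needs at least ⌈227/42⌉ = 6 racks.
An optimal packing achieves that bound: [38,3] [35] [34] [25,17] [23,19] [21,12] → 6 racks.
Excess: 7 − 6 = 1.

1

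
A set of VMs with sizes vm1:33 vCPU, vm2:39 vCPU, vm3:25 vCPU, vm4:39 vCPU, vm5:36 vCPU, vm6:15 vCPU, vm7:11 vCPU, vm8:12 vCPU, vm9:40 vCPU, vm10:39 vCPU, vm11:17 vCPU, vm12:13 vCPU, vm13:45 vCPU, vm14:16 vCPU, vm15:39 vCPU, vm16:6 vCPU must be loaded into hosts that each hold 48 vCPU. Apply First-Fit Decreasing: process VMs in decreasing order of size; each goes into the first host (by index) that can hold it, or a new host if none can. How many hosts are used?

Sorted descending: 45, 40, 39, 39, 39, 39, 36, 33, 25, 17, 16, 15, 13, 12, 11, 6.
host 1: place 45 vCPU, 3 vCPU left
host 2: place 40 vCPU, 8 vCPU left
host 3: place 39 vCPU, 9 vCPU left
host 4: place 39 vCPU, 9 vCPU left
host 5: place 39 vCPU, 9 vCPU left
host 6: place 39 vCPU, 9 vCPU left
host 7: place 36 vCPU, 12 vCPU left
host 8: place 33 vCPU, 15 vCPU left
host 9: place 25 vCPU, 23 vCPU left
host 9: place 17 vCPU, 6 vCPU left
host 10: place 16 vCPU, 32 vCPU left
host 8: place 15 vCPU, 0 vCPU left
host 10: place 13 vCPU, 19 vCPU left
host 7: place 12 vCPU, 0 vCPU left
host 10: place 11 vCPU, 8 vCPU left
host 2: place 6 vCPU, 2 vCPU left

10 hosts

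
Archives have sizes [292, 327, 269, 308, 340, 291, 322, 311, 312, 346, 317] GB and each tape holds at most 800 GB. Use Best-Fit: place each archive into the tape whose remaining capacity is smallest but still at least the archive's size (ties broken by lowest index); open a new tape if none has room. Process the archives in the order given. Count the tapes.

6

tape 1: place 292 GB, 508 GB left
tape 1: place 327 GB, 181 GB left
tape 2: place 269 GB, 531 GB left
tape 2: place 308 GB, 223 GB left
tape 3: place 340 GB, 460 GB left
tape 3: place 291 GB, 169 GB left
tape 4: place 322 GB, 478 GB left
tape 4: place 311 GB, 167 GB left
tape 5: place 312 GB, 488 GB left
tape 5: place 346 GB, 142 GB left
tape 6: place 317 GB, 483 GB left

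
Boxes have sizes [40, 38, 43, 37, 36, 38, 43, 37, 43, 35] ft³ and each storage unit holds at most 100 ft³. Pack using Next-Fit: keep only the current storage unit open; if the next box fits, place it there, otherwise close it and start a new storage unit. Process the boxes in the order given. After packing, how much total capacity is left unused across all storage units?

40 ft³ → storage unit 1 (remaining 60 ft³)
38 ft³ → storage unit 1 (remaining 22 ft³)
43 ft³ → storage unit 2 (remaining 57 ft³)
37 ft³ → storage unit 2 (remaining 20 ft³)
36 ft³ → storage unit 3 (remaining 64 ft³)
38 ft³ → storage unit 3 (remaining 26 ft³)
43 ft³ → storage unit 4 (remaining 57 ft³)
37 ft³ → storage unit 4 (remaining 20 ft³)
43 ft³ → storage unit 5 (remaining 57 ft³)
35 ft³ → storage unit 5 (remaining 22 ft³)
5 storage units × 100 ft³ = 500 ft³; used 390 ft³; unused 110 ft³.

110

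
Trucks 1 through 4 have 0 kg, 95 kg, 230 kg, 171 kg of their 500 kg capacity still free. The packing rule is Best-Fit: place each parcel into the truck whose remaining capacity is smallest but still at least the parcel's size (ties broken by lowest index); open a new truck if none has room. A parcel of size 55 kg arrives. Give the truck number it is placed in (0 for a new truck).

2

Trucks with room: truck 2 (95 kg), truck 3 (230 kg), truck 4 (171 kg).
Tightest fit is truck 2 with 95 kg free.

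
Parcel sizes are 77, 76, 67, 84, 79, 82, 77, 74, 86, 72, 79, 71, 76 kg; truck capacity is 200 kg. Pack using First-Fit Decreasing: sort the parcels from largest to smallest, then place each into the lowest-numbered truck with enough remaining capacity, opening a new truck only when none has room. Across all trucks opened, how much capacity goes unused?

400

Sorted descending: 86, 84, 82, 79, 79, 77, 77, 76, 76, 74, 72, 71, 67.
86 kg → truck 1 (remaining 114 kg)
84 kg → truck 1 (remaining 30 kg)
82 kg → truck 2 (remaining 118 kg)
79 kg → truck 2 (remaining 39 kg)
79 kg → truck 3 (remaining 121 kg)
77 kg → truck 3 (remaining 44 kg)
77 kg → truck 4 (remaining 123 kg)
76 kg → truck 4 (remaining 47 kg)
76 kg → truck 5 (remaining 124 kg)
74 kg → truck 5 (remaining 50 kg)
72 kg → truck 6 (remaining 128 kg)
71 kg → truck 6 (remaining 57 kg)
67 kg → truck 7 (remaining 133 kg)
7 trucks × 200 kg = 1400 kg; used 1000 kg; unused 400 kg.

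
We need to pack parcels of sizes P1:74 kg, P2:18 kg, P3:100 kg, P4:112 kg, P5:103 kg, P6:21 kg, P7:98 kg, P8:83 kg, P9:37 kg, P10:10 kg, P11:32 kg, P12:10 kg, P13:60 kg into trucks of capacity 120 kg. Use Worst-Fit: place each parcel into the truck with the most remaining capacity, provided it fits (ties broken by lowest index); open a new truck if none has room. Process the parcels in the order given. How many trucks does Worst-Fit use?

7

truck 1: place P1 (74 kg), 46 kg left
truck 1: place P2 (18 kg), 28 kg left
truck 2: place P3 (100 kg), 20 kg left
truck 3: place P4 (112 kg), 8 kg left
truck 4: place P5 (103 kg), 17 kg left
truck 1: place P6 (21 kg), 7 kg left
truck 5: place P7 (98 kg), 22 kg left
truck 6: place P8 (83 kg), 37 kg left
truck 6: place P9 (37 kg), 0 kg left
truck 5: place P10 (10 kg), 12 kg left
truck 7: place P11 (32 kg), 88 kg left
truck 7: place P12 (10 kg), 78 kg left
truck 7: place P13 (60 kg), 18 kg left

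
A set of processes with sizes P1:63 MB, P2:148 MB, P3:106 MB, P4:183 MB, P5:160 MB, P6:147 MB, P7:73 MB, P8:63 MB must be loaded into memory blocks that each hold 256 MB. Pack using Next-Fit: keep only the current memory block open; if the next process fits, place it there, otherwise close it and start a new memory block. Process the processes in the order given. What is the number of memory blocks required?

memory block 1: place P1 (63 MB), 193 MB left
memory block 1: place P2 (148 MB), 45 MB left
memory block 2: place P3 (106 MB), 150 MB left
memory block 3: place P4 (183 MB), 73 MB left
memory block 4: place P5 (160 MB), 96 MB left
memory block 5: place P6 (147 MB), 109 MB left
memory block 5: place P7 (73 MB), 36 MB left
memory block 6: place P8 (63 MB), 193 MB left
Final memory blocks: [63,148] [106] [183] [160] [147,73] [63].

6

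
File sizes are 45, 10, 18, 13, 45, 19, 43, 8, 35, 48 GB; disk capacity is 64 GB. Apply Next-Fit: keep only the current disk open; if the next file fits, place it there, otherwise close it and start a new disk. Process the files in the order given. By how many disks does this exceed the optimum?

1

Next-Fit: [45,10] [18,13] [45,19] [43,8] [35] [48] → 6 disks.
Total size 284 GB; any packing needs at least ⌈284/64⌉ = 5 disks.
An optimal packing achieves that bound: [48,13] [45,19] [45,18] [43,10,8] [35] → 5 disks.
Excess: 6 − 5 = 1.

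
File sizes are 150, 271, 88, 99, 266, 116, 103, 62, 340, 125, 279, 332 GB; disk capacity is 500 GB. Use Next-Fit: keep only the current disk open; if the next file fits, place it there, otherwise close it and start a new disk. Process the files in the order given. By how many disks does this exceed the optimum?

1

Next-Fit: [150,271] [88,99,266] [116,103,62] [340,125] [279] [332] → 6 disks.
Total size 2231 GB; any packing needs at least ⌈2231/500⌉ = 5 disks.
An optimal packing achieves that bound: [340,150] [332,125] [279,116,103] [271,99,88] [266,62] → 5 disks.
Excess: 6 − 5 = 1.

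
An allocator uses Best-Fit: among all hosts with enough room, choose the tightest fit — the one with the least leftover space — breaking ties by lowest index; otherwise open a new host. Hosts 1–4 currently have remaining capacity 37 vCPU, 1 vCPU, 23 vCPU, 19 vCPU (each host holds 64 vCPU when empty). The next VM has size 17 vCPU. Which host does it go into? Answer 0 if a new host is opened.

Hosts with room: host 1 (37 vCPU), host 3 (23 vCPU), host 4 (19 vCPU).
Tightest fit is host 4 with 19 vCPU free.

4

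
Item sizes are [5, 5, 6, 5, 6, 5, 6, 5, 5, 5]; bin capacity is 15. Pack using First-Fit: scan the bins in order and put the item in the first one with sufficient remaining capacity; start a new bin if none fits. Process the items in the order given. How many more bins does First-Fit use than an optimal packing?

0

First-Fit: [5,5,5] [6,6] [5,6] [5,5,5] → 4 bins.
Total size 53; any packing needs at least ⌈53/15⌉ = 4 bins.
So 4 is already optimal.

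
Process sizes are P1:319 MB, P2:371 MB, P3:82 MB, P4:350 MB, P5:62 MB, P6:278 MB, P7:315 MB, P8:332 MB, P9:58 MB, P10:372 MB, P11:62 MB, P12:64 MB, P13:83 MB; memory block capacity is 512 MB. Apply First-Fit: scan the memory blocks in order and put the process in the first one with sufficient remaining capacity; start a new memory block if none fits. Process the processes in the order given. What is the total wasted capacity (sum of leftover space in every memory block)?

P1 (319 MB) → memory block 1 (remaining 193 MB)
P2 (371 MB) → memory block 2 (remaining 141 MB)
P3 (82 MB) → memory block 1 (remaining 111 MB)
P4 (350 MB) → memory block 3 (remaining 162 MB)
P5 (62 MB) → memory block 1 (remaining 49 MB)
P6 (278 MB) → memory block 4 (remaining 234 MB)
P7 (315 MB) → memory block 5 (remaining 197 MB)
P8 (332 MB) → memory block 6 (remaining 180 MB)
P9 (58 MB) → memory block 2 (remaining 83 MB)
P10 (372 MB) → memory block 7 (remaining 140 MB)
P11 (62 MB) → memory block 2 (remaining 21 MB)
P12 (64 MB) → memory block 3 (remaining 98 MB)
P13 (83 MB) → memory block 3 (remaining 15 MB)
7 memory blocks × 512 MB = 3584 MB; used 2748 MB; unused 836 MB.

836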